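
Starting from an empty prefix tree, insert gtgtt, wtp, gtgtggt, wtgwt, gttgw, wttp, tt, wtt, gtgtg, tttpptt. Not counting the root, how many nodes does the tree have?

Count nodes per top-level branch (shared prefixes stored once):
  'g'-branch (gtgtg, gtgtggt, gtgtt, gttgw): 11 nodes
  't'-branch (tt, tttpptt): 7 nodes
  'w'-branch (wtgwt, wtp, wtt, wttp): 8 nodes
Sum: 26

26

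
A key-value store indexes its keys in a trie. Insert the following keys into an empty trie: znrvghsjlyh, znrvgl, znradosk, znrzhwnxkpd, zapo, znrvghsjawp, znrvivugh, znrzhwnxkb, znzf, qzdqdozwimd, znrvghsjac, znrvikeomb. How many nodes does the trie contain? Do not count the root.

56

Count nodes per top-level branch (shared prefixes stored once):
  'q'-branch (qzdqdozwimd): 11 nodes
  'z'-branch (zapo, znradosk, znrvghsjac, znrvghsjawp, znrvghsjlyh, znrvgl, znrvikeomb, znrvivugh, znrzhwnxkb, znrzhwnxkpd, znzf): 45 nodes
Sum: 56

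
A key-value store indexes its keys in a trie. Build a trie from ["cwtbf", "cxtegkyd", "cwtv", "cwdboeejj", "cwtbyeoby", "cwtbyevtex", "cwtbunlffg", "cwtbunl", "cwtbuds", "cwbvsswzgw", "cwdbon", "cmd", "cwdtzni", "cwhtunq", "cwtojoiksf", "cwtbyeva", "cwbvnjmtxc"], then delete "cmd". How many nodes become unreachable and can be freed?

After clearing the end-marker at "cmd", prune upward until reaching a node still needed by another word.
The suffix "md" (2 nodes) is used only by "cmd"; the node for "c" still has the child "w", so pruning stops there.
Nodes removed: 2

2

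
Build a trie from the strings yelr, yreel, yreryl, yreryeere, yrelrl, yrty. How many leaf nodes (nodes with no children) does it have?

6

A leaf is a node with no children — equivalently, the end of a word that is not a proper prefix of any other stored word.
Those words: "yelr", "yreel", "yrelrl", "yreryeere", "yreryl", "yrty"
Leaf count: 6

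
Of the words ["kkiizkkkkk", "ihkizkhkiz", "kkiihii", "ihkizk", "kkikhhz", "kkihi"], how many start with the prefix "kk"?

4

Filter for entries beginning with "kk":
Words under "kk": kkihi, kkiihii, kkiizkkkkk, kkikhhz
Count: 4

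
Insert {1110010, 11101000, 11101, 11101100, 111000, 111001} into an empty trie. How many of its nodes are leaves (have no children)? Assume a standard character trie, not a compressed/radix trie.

4

Leaves are exactly the stored words that no other stored word extends.
Those words: "111000", "1110010", "11101000", "11101100"
Leaf count: 4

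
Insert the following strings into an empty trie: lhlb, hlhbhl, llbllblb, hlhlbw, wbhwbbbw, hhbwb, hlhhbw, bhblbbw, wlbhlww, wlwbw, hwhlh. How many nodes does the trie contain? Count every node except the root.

55

For each word, the new-node count is its length minus the longest prefix already in the trie:
  "lhlb" → 4 new (l, h, l, b)
  "hlhbhl" → 6 new (h, l, h, b, h, l)
  "llbllblb" → prefix "l" already present; 7 new (l, b, l, l, b, l, b)
  "hlhlbw" → prefix "hlh" already present; 3 new (l, b, w)
  "wbhwbbbw" → 8 new (w, b, h, w, b, b, b, w)
  "hhbwb" → prefix "h" already present; 4 new (h, b, w, b)
  "hlhhbw" → prefix "hlh" already present; 3 new (h, b, w)
  "bhblbbw" → 7 new (b, h, b, l, b, b, w)
  "wlbhlww" → prefix "w" already present; 6 new (l, b, h, l, w, w)
  "wlwbw" → prefix "wl" already present; 3 new (w, b, w)
  "hwhlh" → prefix "h" already present; 4 new (w, h, l, h)
Total nodes = 4 + 6 + 7 + 3 + 8 + 4 + 3 + 7 + 6 + 3 + 4 = 55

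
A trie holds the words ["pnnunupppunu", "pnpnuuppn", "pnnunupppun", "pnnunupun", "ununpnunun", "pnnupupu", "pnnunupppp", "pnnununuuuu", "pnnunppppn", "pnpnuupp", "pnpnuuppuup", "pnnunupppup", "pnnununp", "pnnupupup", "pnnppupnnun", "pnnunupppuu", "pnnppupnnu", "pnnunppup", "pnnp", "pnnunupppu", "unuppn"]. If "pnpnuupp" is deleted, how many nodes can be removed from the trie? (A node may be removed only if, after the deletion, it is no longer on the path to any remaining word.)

After clearing the end-marker at "pnpnuupp", prune upward until reaching a node still needed by another word.
Every node on "pnpnuupp" is still needed (e.g. by "pnpnuuppn"), so nothing is freed.
Nodes removed: 0

0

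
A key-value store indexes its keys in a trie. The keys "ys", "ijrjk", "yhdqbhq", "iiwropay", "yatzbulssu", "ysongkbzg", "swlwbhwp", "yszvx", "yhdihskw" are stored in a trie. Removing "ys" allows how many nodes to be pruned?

0

A node on "ys"'s path can go only if nothing else ends at it or branches off below it.
Every node on "ys" is still needed (e.g. by "ysongkbzg"), so nothing is freed.
Nodes removed: 0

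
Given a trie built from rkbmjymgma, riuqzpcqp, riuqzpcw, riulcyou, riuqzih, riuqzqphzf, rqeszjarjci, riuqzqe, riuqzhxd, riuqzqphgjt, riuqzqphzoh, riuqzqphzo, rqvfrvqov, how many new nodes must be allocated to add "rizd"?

2

Walking "rizd" from the root, the first 2 characters ("ri") follow existing edges; "z" is the first miss.
Each of the 2 remaining characters creates one node.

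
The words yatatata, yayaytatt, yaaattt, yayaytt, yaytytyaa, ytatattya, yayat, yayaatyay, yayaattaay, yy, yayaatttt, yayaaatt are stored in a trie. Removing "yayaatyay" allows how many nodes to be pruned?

Walk "yayaatyay" from the leaf back toward the root, removing each node that no remaining word uses.
The suffix "yay" (3 nodes) is used only by "yayaatyay"; the node for "yayaat" still has the child "t", so pruning stops there.
Nodes removed: 3

3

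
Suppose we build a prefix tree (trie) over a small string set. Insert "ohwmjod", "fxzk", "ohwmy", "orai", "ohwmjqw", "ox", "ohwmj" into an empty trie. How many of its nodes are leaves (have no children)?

6

Leaves are exactly the stored words that no other stored word extends.
Those words: "fxzk", "ohwmjod", "ohwmjqw", "ohwmy", "orai", "ox"
Leaf count: 6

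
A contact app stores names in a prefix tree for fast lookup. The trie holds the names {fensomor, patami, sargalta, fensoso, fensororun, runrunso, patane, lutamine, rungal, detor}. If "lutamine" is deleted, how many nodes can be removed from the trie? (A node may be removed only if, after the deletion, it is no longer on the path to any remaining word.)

8

After clearing the end-marker at "lutamine", prune upward until reaching a node still needed by another word.
No other word shares any prefix with "lutamine", so all 8 of its nodes go.
Nodes removed: 8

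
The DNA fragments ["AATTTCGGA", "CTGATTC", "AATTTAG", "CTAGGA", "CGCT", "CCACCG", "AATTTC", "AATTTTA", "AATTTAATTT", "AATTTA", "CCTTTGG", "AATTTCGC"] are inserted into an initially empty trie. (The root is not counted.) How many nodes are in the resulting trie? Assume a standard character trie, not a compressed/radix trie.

Count nodes per top-level branch (shared prefixes stored once):
  'A'-branch (AATTTA, AATTTAATTT, AATTTAG, AATTTC, AATTTCGC, AATTTCGGA, AATTTTA): 18 nodes
  'C'-branch (CCACCG, CCTTTGG, CGCT, CTAGGA, CTGATTC): 24 nodes
Sum: 42

42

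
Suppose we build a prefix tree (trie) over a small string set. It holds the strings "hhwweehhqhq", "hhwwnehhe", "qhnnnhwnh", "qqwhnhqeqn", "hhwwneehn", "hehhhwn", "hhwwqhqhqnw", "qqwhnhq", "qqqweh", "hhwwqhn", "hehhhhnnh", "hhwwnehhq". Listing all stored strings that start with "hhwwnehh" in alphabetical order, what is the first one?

Filter for "hhwwnehh…" and sort: "hhwwnehhe", "hhwwnehhq"
The 1st is hhwwnehhe.

hhwwnehhe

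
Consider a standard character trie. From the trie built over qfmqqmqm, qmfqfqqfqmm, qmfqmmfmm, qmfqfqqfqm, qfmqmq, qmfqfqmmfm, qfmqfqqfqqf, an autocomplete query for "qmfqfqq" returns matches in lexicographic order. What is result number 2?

Words with prefix "qmfqfqq", in lexicographic order: "qmfqfqqfqm", "qmfqfqqfqmm"
Position 2: qmfqfqqfqmm

qmfqfqqfqmm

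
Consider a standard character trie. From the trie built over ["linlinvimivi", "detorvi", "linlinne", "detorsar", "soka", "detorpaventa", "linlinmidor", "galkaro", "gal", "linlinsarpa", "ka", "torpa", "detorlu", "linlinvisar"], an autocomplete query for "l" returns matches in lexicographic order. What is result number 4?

linlinvimivi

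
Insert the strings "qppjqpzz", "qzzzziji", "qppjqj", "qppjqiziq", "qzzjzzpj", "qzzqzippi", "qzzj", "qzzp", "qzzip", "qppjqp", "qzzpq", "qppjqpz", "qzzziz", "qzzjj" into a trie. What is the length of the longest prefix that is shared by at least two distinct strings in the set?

7

Look for the deepest trie node that still has at least two words in its subtree.
e.g. "qppjqpz" and "qppjqpzz" share the prefix "qppjqpz" of length 7; no pair shares a longer one.
Longest shared-prefix length: 7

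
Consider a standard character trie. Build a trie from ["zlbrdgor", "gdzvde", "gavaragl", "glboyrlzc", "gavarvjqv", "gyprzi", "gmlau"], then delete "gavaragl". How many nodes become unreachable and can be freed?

After clearing the end-marker at "gavaragl", prune upward until reaching a node still needed by another word.
The suffix "agl" (3 nodes) is used only by "gavaragl"; the node for "gavar" still has the child "v", so pruning stops there.
Nodes removed: 3

3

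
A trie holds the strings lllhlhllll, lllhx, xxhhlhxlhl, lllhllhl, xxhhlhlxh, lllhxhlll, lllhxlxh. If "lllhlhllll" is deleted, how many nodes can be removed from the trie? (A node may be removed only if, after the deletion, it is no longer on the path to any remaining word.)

Walk "lllhlhllll" from the leaf back toward the root, removing each node that no remaining word uses.
The suffix "hllll" (5 nodes) is used only by "lllhlhllll"; the node for "lllhl" still has the child "l", so pruning stops there.
Nodes removed: 5

5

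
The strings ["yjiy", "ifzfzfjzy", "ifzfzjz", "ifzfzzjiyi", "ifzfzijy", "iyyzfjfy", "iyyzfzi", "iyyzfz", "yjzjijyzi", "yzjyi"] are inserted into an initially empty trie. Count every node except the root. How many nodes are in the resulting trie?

Trace insertions, counting only characters that open a new branch:
  "yjiy" → 4 new (y, j, i, y)
  "ifzfzfjzy" → 9 new (i, f, z, f, z, f, j, z, y)
  "ifzfzjz" → prefix "ifzfz" already present; 2 new (j, z)
  "ifzfzzjiyi" → prefix "ifzfz" already present; 5 new (z, j, i, y, i)
  "ifzfzijy" → prefix "ifzfz" already present; 3 new (i, j, y)
  "iyyzfjfy" → prefix "i" already present; 7 new (y, y, z, f, j, f, y)
  "iyyzfzi" → prefix "iyyzf" already present; 2 new (z, i)
  "iyyzfz" → prefix "iyyzfz" already present; 0 new (none)
  "yjzjijyzi" → prefix "yj" already present; 7 new (z, j, i, j, y, z, i)
  "yzjyi" → prefix "y" already present; 4 new (z, j, y, i)
Total nodes = 4 + 9 + 2 + 5 + 3 + 7 + 2 + 0 + 7 + 4 = 43

43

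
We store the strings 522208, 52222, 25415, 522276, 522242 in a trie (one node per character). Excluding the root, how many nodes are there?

16

Trie structure (* marks end of a word):
(root)
├─ 2
│  └─ 5
│     └─ 4
│        └─ 1
│           └─ 5 *
└─ 5
   └─ 2
      └─ 2
         └─ 2
            ├─ 0
            │  └─ 8 *
            ├─ 2 *
            ├─ 4
            │  └─ 2 *
            └─ 7
               └─ 6 *
Counting every labelled node above: 16.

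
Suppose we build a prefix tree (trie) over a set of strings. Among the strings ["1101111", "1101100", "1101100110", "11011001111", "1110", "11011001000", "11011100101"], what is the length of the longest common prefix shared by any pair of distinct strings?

Look for the deepest trie node that still has at least two words in its subtree.
e.g. "1101100110" and "11011001111" share the prefix "110110011" of length 9; no pair shares a longer one.
Longest shared-prefix length: 9

9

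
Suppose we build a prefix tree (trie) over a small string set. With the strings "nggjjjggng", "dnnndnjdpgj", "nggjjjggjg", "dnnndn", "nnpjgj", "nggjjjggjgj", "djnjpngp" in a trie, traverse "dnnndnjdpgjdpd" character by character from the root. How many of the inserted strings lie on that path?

2

Check each prefix of "dnnndnjdpgjdpd" against the stored set — each match is an end-marker on the path.
Prefixes of the query that are stored words: "dnnndn", "dnnndnjdpgj"
Count: 2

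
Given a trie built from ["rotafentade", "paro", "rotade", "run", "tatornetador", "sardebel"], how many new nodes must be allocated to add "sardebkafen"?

Walking "sardebkafen" from the root, the first 6 characters ("sardeb") follow existing edges; "k" is the first miss.
So 11 − 6 = 5 new nodes.

5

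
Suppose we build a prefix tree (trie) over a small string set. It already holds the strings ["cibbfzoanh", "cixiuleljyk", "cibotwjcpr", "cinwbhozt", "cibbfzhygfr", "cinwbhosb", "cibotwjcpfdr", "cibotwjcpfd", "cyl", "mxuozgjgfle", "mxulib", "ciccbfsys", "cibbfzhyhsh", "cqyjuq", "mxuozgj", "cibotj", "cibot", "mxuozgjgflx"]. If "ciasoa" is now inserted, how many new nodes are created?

Walking "ciasoa" from the root, the first 2 characters ("ci") follow existing edges; "a" is the first miss.
New nodes needed: |"ciasoa"| − 2 = 6 − 2 = 4.

4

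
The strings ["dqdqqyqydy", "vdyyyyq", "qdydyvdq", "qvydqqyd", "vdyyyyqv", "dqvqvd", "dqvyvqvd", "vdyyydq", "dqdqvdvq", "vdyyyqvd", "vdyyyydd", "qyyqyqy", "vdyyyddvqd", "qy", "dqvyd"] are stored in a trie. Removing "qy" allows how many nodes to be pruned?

A node on "qy"'s path can go only if nothing else ends at it or branches off below it.
Every node on "qy" is still needed (e.g. by "qyyqyqy"), so nothing is freed.
Nodes removed: 0

0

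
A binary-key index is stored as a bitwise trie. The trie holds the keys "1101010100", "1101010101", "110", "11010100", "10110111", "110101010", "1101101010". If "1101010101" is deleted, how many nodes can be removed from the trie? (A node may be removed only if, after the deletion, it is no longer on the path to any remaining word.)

1

Walk "1101010101" from the leaf back toward the root, removing each node that no remaining word uses.
The suffix "1" (1 node) is used only by "1101010101"; the node for "110101010" still has the child "0", so pruning stops there.
Nodes removed: 1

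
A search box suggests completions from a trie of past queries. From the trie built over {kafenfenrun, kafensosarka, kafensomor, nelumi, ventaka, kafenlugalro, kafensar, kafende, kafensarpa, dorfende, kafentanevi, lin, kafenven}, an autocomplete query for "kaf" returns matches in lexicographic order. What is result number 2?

DFS of the "kaf" subtree visits, in order: "kafende", "kafenfenrun", "kafenlugalro", "kafensar", "kafensarpa", "kafensomor", "kafensosarka", "kafentanevi", "kafenven"
Position 2: kafenfenrun

kafenfenrun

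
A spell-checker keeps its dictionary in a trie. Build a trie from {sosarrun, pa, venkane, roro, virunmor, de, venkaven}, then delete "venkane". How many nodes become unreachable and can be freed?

After clearing the end-marker at "venkane", prune upward until reaching a node still needed by another word.
The suffix "ne" (2 nodes) is used only by "venkane"; the node for "venka" still has the child "v", so pruning stops there.
Nodes removed: 2

2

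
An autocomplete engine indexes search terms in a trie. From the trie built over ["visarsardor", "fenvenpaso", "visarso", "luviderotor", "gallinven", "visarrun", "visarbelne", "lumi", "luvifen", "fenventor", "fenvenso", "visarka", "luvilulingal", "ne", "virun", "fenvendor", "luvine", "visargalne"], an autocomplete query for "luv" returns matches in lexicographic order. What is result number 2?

luvifen

DFS of the "luv" subtree visits, in order: "luviderotor", "luvifen", "luvilulingal", "luvine"
Position 2: luvifen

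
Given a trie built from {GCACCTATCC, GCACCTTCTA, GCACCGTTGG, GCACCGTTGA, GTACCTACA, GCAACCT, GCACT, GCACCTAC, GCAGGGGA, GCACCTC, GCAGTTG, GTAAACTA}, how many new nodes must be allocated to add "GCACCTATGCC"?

3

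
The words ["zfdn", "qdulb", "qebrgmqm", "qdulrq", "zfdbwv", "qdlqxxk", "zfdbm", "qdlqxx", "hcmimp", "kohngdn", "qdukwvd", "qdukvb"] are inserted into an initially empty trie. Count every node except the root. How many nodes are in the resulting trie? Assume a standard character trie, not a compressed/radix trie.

46

For each word, the new-node count is its length minus the longest prefix already in the trie:
  "zfdn" → 4 new (z, f, d, n)
  "qdulb" → 5 new (q, d, u, l, b)
  "qebrgmqm" → prefix "q" already present; 7 new (e, b, r, g, m, q, m)
  "qdulrq" → prefix "qdul" already present; 2 new (r, q)
  "zfdbwv" → prefix "zfd" already present; 3 new (b, w, v)
  "qdlqxxk" → prefix "qd" already present; 5 new (l, q, x, x, k)
  "zfdbm" → prefix "zfdb" already present; 1 new (m)
  "qdlqxx" → prefix "qdlqxx" already present; 0 new (none)
  "hcmimp" → 6 new (h, c, m, i, m, p)
  "kohngdn" → 7 new (k, o, h, n, g, d, n)
  "qdukwvd" → prefix "qdu" already present; 4 new (k, w, v, d)
  "qdukvb" → prefix "qduk" already present; 2 new (v, b)
Total nodes = 4 + 5 + 7 + 2 + 3 + 5 + 1 + 0 + 6 + 7 + 4 + 2 = 46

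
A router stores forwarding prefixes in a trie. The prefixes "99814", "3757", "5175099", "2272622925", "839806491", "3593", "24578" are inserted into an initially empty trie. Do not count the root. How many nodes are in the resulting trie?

42

Count nodes per top-level branch (shared prefixes stored once):
  '2'-branch (2272622925, 24578): 14 nodes
  '3'-branch (3593, 3757): 7 nodes
  '5'-branch (5175099): 7 nodes
  '8'-branch (839806491): 9 nodes
  '9'-branch (99814): 5 nodes
Sum: 42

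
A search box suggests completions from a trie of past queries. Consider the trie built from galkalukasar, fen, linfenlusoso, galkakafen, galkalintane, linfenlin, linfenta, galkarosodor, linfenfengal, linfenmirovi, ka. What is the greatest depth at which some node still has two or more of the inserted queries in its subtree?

Look for the deepest trie node that still has at least two words in its subtree.
"linfenlin" and "linfenlusoso" agree on "linfenl" (7 characters) before diverging; nothing deeper is shared.
Longest shared-prefix length: 7

7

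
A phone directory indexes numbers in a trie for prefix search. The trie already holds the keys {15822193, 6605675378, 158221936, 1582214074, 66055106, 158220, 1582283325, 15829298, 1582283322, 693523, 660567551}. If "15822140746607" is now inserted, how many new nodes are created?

The longest prefix of "15822140746607" already in the trie is "1582214074" (length 10).
New nodes needed: |"15822140746607"| − 10 = 14 − 10 = 4.

4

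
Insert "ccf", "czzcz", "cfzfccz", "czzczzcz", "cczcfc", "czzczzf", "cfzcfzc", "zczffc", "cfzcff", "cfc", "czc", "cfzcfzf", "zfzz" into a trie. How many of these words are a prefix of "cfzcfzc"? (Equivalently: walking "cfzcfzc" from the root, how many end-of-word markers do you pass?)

1

Traverse "cfzcfzc" character by character; count nodes along the way that are marked as word ends.
Prefixes of the query that are stored words: "cfzcfzc"
Count: 1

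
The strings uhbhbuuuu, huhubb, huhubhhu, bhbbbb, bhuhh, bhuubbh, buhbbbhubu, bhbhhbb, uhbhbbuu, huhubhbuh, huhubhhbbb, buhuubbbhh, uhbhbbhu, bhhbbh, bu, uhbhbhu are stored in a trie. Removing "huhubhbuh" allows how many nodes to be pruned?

After clearing the end-marker at "huhubhbuh", prune upward until reaching a node still needed by another word.
The suffix "buh" (3 nodes) is used only by "huhubhbuh"; the node for "huhubh" still has the child "h", so pruning stops there.
Nodes removed: 3

3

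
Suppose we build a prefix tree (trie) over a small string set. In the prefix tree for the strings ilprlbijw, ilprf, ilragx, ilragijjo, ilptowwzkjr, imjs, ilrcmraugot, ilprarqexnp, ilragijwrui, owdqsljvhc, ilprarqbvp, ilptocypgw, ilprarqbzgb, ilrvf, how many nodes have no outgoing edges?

Leaves are exactly the stored words that no other stored word extends.
Those words: "ilprarqbvp", "ilprarqbzgb", "ilprarqexnp", "ilprf", "ilprlbijw", "ilptocypgw", "ilptowwzkjr", "ilragijjo", "ilragijwrui", "ilragx", "ilrcmraugot", "ilrvf", "imjs", "owdqsljvhc"
Leaf count: 14

14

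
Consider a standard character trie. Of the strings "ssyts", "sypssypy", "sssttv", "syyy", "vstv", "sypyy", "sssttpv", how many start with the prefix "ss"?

3

Walk to "ss"; the words in its subtree are exactly those with that prefix.
Matches: "sssttpv", "sssttv", "ssyts"
Count: 3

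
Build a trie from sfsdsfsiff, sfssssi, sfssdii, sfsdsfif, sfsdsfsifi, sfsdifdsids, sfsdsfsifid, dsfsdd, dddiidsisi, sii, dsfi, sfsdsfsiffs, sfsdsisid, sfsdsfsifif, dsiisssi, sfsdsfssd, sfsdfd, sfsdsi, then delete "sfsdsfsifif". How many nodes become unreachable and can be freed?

After clearing the end-marker at "sfsdsfsifif", prune upward until reaching a node still needed by another word.
The suffix "f" (1 node) is used only by "sfsdsfsifif"; the node for "sfsdsfsifi" still has the child "d", so pruning stops there.
Nodes removed: 1

1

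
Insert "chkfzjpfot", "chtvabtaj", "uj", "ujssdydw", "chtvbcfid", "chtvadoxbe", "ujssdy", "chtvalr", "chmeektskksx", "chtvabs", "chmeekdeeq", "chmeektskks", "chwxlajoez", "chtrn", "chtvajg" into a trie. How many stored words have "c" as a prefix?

Traverse to the node for "c", then collect every word in that subtree.
Words under "c": chkfzjpfot, chmeekdeeq, chmeektskks, chmeektskksx, chtrn, chtvabs, chtvabtaj, chtvadoxbe, chtvajg, chtvalr, chtvbcfid, chwxlajoez
Count: 12

12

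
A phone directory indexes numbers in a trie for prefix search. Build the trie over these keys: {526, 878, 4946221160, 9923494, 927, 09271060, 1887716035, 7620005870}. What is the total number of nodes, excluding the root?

53

Count nodes per top-level branch (shared prefixes stored once):
  '0'-branch (09271060): 8 nodes
  '1'-branch (1887716035): 10 nodes
  '4'-branch (4946221160): 10 nodes
  '5'-branch (526): 3 nodes
  '7'-branch (7620005870): 10 nodes
  '8'-branch (878): 3 nodes
  '9'-branch (927, 9923494): 9 nodes
Sum: 53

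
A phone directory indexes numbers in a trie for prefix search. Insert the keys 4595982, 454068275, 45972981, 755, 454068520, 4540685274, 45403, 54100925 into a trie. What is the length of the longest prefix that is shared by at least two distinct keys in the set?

8

Equivalently: take the maximum, over all pairs, of their longest common prefix length.
"454068520" and "4540685274" agree on "45406852" (8 characters) before diverging; nothing deeper is shared.
Longest shared-prefix length: 8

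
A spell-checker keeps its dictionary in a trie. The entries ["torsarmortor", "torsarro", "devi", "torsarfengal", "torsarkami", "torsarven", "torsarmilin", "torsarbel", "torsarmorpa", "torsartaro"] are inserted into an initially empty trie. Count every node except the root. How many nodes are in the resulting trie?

44

For each word, the new-node count is its length minus the longest prefix already in the trie:
  "torsarmortor" → 12 new (t, o, r, s, a, r, m, o, r, t, o, r)
  "torsarro" → prefix "torsar" already present; 2 new (r, o)
  "devi" → 4 new (d, e, v, i)
  "torsarfengal" → prefix "torsar" already present; 6 new (f, e, n, g, a, l)
  "torsarkami" → prefix "torsar" already present; 4 new (k, a, m, i)
  "torsarven" → prefix "torsar" already present; 3 new (v, e, n)
  "torsarmilin" → prefix "torsarm" already present; 4 new (i, l, i, n)
  "torsarbel" → prefix "torsar" already present; 3 new (b, e, l)
  "torsarmorpa" → prefix "torsarmor" already present; 2 new (p, a)
  "torsartaro" → prefix "torsar" already present; 4 new (t, a, r, o)
Total nodes = 12 + 2 + 4 + 6 + 4 + 3 + 4 + 3 + 2 + 4 = 44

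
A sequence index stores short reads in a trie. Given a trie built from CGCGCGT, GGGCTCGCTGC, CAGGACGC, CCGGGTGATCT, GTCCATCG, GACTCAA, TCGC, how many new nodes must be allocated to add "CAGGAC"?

0

"CAGGAC" is already a full path in the trie; only an end-marker is added.
No new nodes are needed: 0.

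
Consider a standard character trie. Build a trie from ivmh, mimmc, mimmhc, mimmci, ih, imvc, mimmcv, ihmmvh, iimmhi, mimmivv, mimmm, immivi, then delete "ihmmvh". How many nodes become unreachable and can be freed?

4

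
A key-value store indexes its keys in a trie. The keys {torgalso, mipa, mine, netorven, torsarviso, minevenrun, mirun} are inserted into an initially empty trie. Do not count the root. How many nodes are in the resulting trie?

38

Insert word by word; a character creates a node only if that edge doesn't already exist:
  "torgalso" → 8 new (t, o, r, g, a, l, s, o)
  "mipa" → 4 new (m, i, p, a)
  "mine" → prefix "mi" already present; 2 new (n, e)
  "netorven" → 8 new (n, e, t, o, r, v, e, n)
  "torsarviso" → prefix "tor" already present; 7 new (s, a, r, v, i, s, o)
  "minevenrun" → prefix "mine" already present; 6 new (v, e, n, r, u, n)
  "mirun" → prefix "mi" already present; 3 new (r, u, n)
Total nodes = 8 + 4 + 2 + 8 + 7 + 6 + 3 = 38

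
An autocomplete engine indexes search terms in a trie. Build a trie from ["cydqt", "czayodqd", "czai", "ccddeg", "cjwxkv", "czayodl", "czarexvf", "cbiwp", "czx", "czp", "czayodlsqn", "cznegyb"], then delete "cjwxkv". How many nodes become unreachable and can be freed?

A node on "cjwxkv"'s path can go only if nothing else ends at it or branches off below it.
The suffix "jwxkv" (5 nodes) is used only by "cjwxkv"; the node for "c" still has the child "y", so pruning stops there.
Nodes removed: 5

5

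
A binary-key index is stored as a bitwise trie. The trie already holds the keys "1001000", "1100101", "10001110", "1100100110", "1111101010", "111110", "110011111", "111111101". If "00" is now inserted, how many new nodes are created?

2

No existing word starts with "0", so every character of "00" needs a new node.
2 − 0 = 2 new nodes.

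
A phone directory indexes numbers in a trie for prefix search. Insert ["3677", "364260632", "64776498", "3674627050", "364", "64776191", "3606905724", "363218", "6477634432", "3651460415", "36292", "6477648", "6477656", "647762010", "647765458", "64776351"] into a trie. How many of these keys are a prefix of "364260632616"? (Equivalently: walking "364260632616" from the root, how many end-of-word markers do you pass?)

Walk "364260632616" from the root; an end-of-word marker is hit whenever a stored word is a prefix of "364260632616".
Prefixes of the query that are stored words: "364", "364260632"
Count: 2

2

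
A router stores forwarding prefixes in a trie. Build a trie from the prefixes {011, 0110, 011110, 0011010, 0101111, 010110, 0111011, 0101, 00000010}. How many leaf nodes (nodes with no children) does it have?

A leaf is a node with no children — equivalently, the end of a word that is not a proper prefix of any other stored word.
Those words: "00000010", "0011010", "010110", "0101111", "0110", "0111011", "011110"
Leaf count: 7

7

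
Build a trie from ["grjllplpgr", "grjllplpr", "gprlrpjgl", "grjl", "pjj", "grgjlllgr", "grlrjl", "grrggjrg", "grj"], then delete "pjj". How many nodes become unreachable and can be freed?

After clearing the end-marker at "pjj", prune upward until reaching a node still needed by another word.
No other word shares any prefix with "pjj", so all 3 of its nodes go.
Nodes removed: 3

3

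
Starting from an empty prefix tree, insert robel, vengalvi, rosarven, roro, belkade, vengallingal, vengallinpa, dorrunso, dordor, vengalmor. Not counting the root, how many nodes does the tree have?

50

Insert word by word; a character creates a node only if that edge doesn't already exist:
  "robel" → 5 new (r, o, b, e, l)
  "vengalvi" → 8 new (v, e, n, g, a, l, v, i)
  "rosarven" → prefix "ro" already present; 6 new (s, a, r, v, e, n)
  "roro" → prefix "ro" already present; 2 new (r, o)
  "belkade" → 7 new (b, e, l, k, a, d, e)
  "vengallingal" → prefix "vengal" already present; 6 new (l, i, n, g, a, l)
  "vengallinpa" → prefix "vengallin" already present; 2 new (p, a)
  "dorrunso" → 8 new (d, o, r, r, u, n, s, o)
  "dordor" → prefix "dor" already present; 3 new (d, o, r)
  "vengalmor" → prefix "vengal" already present; 3 new (m, o, r)
Total nodes = 5 + 8 + 6 + 2 + 7 + 6 + 2 + 8 + 3 + 3 = 50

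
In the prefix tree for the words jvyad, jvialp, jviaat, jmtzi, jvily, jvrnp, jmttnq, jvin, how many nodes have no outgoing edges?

8

Leaves are exactly the stored words that no other stored word extends.
Those words: "jmttnq", "jmtzi", "jviaat", "jvialp", "jvily", "jvin", "jvrnp", "jvyad"
Leaf count: 8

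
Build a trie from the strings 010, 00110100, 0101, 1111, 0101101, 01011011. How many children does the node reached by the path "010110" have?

Follow the path "010110" to its node, then look at its outgoing edges.
Characters that immediately follow "010110" among the stored strings: {1}.
That node has 1 child edge.

1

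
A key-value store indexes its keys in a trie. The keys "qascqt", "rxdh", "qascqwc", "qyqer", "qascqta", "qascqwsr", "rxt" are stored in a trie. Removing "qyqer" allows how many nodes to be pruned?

4

A node on "qyqer"'s path can go only if nothing else ends at it or branches off below it.
The suffix "yqer" (4 nodes) is used only by "qyqer"; the node for "q" still has the child "a", so pruning stops there.
Nodes removed: 4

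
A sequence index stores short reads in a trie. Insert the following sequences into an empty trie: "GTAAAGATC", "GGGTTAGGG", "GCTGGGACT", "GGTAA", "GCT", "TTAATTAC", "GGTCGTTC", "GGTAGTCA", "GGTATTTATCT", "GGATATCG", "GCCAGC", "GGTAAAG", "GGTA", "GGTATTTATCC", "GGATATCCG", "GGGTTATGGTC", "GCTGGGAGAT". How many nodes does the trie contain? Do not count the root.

75

Insert word by word; a character creates a node only if that edge doesn't already exist:
  "GTAAAGATC" → 9 new (G, T, A, A, A, G, A, T, C)
  "GGGTTAGGG" → prefix "G" already present; 8 new (G, G, T, T, A, G, G, G)
  "GCTGGGACT" → prefix "G" already present; 8 new (C, T, G, G, G, A, C, T)
  "GGTAA" → prefix "GG" already present; 3 new (T, A, A)
  "GCT" → prefix "GCT" already present; 0 new (none)
  "TTAATTAC" → 8 new (T, T, A, A, T, T, A, C)
  "GGTCGTTC" → prefix "GGT" already present; 5 new (C, G, T, T, C)
  "GGTAGTCA" → prefix "GGTA" already present; 4 new (G, T, C, A)
  "GGTATTTATCT" → prefix "GGTA" already present; 7 new (T, T, T, A, T, C, T)
  "GGATATCG" → prefix "GG" already present; 6 new (A, T, A, T, C, G)
  "GCCAGC" → prefix "GC" already present; 4 new (C, A, G, C)
  "GGTAAAG" → prefix "GGTAA" already present; 2 new (A, G)
  "GGTA" → prefix "GGTA" already present; 0 new (none)
  "GGTATTTATCC" → prefix "GGTATTTATC" already present; 1 new (C)
  "GGATATCCG" → prefix "GGATATC" already present; 2 new (C, G)
  "GGGTTATGGTC" → prefix "GGGTTA" already present; 5 new (T, G, G, T, C)
  "GCTGGGAGAT" → prefix "GCTGGGA" already present; 3 new (G, A, T)
Total nodes = 9 + 8 + 8 + 3 + 0 + 8 + 5 + 4 + 7 + 6 + 4 + 2 + 0 + 1 + 2 + 5 + 3 = 75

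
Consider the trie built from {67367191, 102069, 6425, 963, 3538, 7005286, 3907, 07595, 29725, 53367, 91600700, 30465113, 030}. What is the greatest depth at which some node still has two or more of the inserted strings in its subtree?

1

Look for the deepest trie node that still has at least two words in its subtree.
"030" and "07595" agree on "0" (1 characters) before diverging; nothing deeper is shared.
Longest shared-prefix length: 1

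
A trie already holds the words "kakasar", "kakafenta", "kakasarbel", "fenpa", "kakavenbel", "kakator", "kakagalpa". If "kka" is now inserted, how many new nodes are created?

Walking "kka" from the root, the first 1 characters ("k") follow existing edges; "k" is the first miss.
So 3 − 1 = 2 new nodes.

2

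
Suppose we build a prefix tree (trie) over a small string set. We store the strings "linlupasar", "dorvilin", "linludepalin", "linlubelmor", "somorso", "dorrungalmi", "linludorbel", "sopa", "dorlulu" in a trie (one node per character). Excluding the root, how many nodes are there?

57

Trace insertions, counting only characters that open a new branch:
  "linlupasar" → 10 new (l, i, n, l, u, p, a, s, a, r)
  "dorvilin" → 8 new (d, o, r, v, i, l, i, n)
  "linludepalin" → prefix "linlu" already present; 7 new (d, e, p, a, l, i, n)
  "linlubelmor" → prefix "linlu" already present; 6 new (b, e, l, m, o, r)
  "somorso" → 7 new (s, o, m, o, r, s, o)
  "dorrungalmi" → prefix "dor" already present; 8 new (r, u, n, g, a, l, m, i)
  "linludorbel" → prefix "linlud" already present; 5 new (o, r, b, e, l)
  "sopa" → prefix "so" already present; 2 new (p, a)
  "dorlulu" → prefix "dor" already present; 4 new (l, u, l, u)
Total nodes = 10 + 8 + 7 + 6 + 7 + 8 + 5 + 2 + 4 = 57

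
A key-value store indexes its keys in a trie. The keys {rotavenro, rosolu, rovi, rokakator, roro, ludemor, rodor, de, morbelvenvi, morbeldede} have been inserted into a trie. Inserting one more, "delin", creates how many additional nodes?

3

"de" is already a path in the trie; the remaining "lin" must be added.
Each of the 3 remaining characters creates one node.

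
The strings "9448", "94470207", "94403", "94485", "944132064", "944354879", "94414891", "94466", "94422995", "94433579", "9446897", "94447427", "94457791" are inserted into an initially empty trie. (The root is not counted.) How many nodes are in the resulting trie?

For each word, the new-node count is its length minus the longest prefix already in the trie:
  "9448" → 4 new (9, 4, 4, 8)
  "94470207" → prefix "944" already present; 5 new (7, 0, 2, 0, 7)
  "94403" → prefix "944" already present; 2 new (0, 3)
  "94485" → prefix "9448" already present; 1 new (5)
  "944132064" → prefix "944" already present; 6 new (1, 3, 2, 0, 6, 4)
  "944354879" → prefix "944" already present; 6 new (3, 5, 4, 8, 7, 9)
  "94414891" → prefix "9441" already present; 4 new (4, 8, 9, 1)
  "94466" → prefix "944" already present; 2 new (6, 6)
  "94422995" → prefix "944" already present; 5 new (2, 2, 9, 9, 5)
  "94433579" → prefix "9443" already present; 4 new (3, 5, 7, 9)
  "9446897" → prefix "9446" already present; 3 new (8, 9, 7)
  "94447427" → prefix "944" already present; 5 new (4, 7, 4, 2, 7)
  "94457791" → prefix "944" already present; 5 new (5, 7, 7, 9, 1)
Total nodes = 4 + 5 + 2 + 1 + 6 + 6 + 4 + 2 + 5 + 4 + 3 + 5 + 5 = 52

52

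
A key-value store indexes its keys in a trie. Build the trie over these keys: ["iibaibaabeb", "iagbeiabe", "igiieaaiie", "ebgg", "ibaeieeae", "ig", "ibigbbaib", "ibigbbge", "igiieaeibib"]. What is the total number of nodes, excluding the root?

Count nodes per top-level branch (shared prefixes stored once):
  'e'-branch (ebgg): 4 nodes
  'i'-branch (iagbeiabe, ibaeieeae, ibigbbaib, ibigbbge, ig, igiieaaiie, igiieaeibib, iibaibaabeb): 50 nodes
Sum: 54

54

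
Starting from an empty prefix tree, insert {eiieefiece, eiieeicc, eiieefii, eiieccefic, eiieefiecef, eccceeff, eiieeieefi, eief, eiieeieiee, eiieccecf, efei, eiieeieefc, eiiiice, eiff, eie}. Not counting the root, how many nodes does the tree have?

Insert word by word; a character creates a node only if that edge doesn't already exist:
  "eiieefiece" → 10 new (e, i, i, e, e, f, i, e, c, e)
  "eiieeicc" → prefix "eiiee" already present; 3 new (i, c, c)
  "eiieefii" → prefix "eiieefi" already present; 1 new (i)
  "eiieccefic" → prefix "eiie" already present; 6 new (c, c, e, f, i, c)
  "eiieefiecef" → prefix "eiieefiece" already present; 1 new (f)
  "eccceeff" → prefix "e" already present; 7 new (c, c, c, e, e, f, f)
  "eiieeieefi" → prefix "eiieei" already present; 4 new (e, e, f, i)
  "eief" → prefix "ei" already present; 2 new (e, f)
  "eiieeieiee" → prefix "eiieeie" already present; 3 new (i, e, e)
  "eiieccecf" → prefix "eiiecce" already present; 2 new (c, f)
  "efei" → prefix "e" already present; 3 new (f, e, i)
  "eiieeieefc" → prefix "eiieeieef" already present; 1 new (c)
  "eiiiice" → prefix "eii" already present; 4 new (i, i, c, e)
  "eiff" → prefix "ei" already present; 2 new (f, f)
  "eie" → prefix "eie" already present; 0 new (none)
Total nodes = 10 + 3 + 1 + 6 + 1 + 7 + 4 + 2 + 3 + 2 + 3 + 1 + 4 + 2 + 0 = 49

49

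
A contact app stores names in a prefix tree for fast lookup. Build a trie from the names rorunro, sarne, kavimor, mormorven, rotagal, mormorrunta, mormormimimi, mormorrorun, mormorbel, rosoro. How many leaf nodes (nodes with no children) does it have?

Leaves are exactly the stored words that no other stored word extends.
Those words: "kavimor", "mormorbel", "mormormimimi", "mormorrorun", "mormorrunta", "mormorven", "rorunro", "rosoro", "rotagal", "sarne"
Leaf count: 10

10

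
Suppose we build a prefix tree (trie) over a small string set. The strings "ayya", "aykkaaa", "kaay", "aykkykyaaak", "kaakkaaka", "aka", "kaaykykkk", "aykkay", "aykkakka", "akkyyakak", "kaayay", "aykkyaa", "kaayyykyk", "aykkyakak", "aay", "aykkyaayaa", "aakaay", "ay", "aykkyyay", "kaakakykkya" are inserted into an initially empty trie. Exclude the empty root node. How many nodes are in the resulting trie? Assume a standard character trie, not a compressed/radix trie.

75

Trace insertions, counting only characters that open a new branch:
  "ayya" → 4 new (a, y, y, a)
  "aykkaaa" → prefix "ay" already present; 5 new (k, k, a, a, a)
  "kaay" → 4 new (k, a, a, y)
  "aykkykyaaak" → prefix "aykk" already present; 7 new (y, k, y, a, a, a, k)
  "kaakkaaka" → prefix "kaa" already present; 6 new (k, k, a, a, k, a)
  "aka" → prefix "a" already present; 2 new (k, a)
  "kaaykykkk" → prefix "kaay" already present; 5 new (k, y, k, k, k)
  "aykkay" → prefix "aykka" already present; 1 new (y)
  "aykkakka" → prefix "aykka" already present; 3 new (k, k, a)
  "akkyyakak" → prefix "ak" already present; 7 new (k, y, y, a, k, a, k)
  "kaayay" → prefix "kaay" already present; 2 new (a, y)
  "aykkyaa" → prefix "aykky" already present; 2 new (a, a)
  "kaayyykyk" → prefix "kaay" already present; 5 new (y, y, k, y, k)
  "aykkyakak" → prefix "aykkya" already present; 3 new (k, a, k)
  "aay" → prefix "a" already present; 2 new (a, y)
  "aykkyaayaa" → prefix "aykkyaa" already present; 3 new (y, a, a)
  "aakaay" → prefix "aa" already present; 4 new (k, a, a, y)
  "ay" → prefix "ay" already present; 0 new (none)
  "aykkyyay" → prefix "aykky" already present; 3 new (y, a, y)
  "kaakakykkya" → prefix "kaak" already present; 7 new (a, k, y, k, k, y, a)
Total nodes = 4 + 5 + 4 + 7 + 6 + 2 + 5 + 1 + 3 + 7 + 2 + 2 + 5 + 3 + 2 + 3 + 4 + 0 + 3 + 7 = 75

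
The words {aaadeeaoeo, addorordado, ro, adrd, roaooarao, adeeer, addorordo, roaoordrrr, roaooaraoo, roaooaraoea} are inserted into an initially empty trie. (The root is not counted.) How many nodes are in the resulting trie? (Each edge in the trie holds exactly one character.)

Count nodes per top-level branch (shared prefixes stored once):
  'a'-branch (aaadeeaoeo, addorordado, addorordo, adeeer, adrd): 27 nodes
  'r'-branch (ro, roaooarao, roaooaraoea, roaooaraoo, roaoordrrr): 17 nodes
Sum: 44

44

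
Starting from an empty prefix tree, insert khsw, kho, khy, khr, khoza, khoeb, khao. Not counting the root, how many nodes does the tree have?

Count nodes per top-level branch (shared prefixes stored once):
  'k'-branch (khao, kho, khoeb, khoza, khr, khsw, khy): 13 nodes
Sum: 13

13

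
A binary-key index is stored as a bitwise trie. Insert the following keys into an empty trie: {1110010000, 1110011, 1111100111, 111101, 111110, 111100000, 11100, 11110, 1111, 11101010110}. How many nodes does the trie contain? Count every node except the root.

31

Trie structure (* marks end of a word):
(root)
└─ 1
   └─ 1
      └─ 1
         ├─ 0
         │  ├─ 0 *
         │  │  └─ 1
         │  │     ├─ 0
         │  │     │  └─ 0
         │  │     │     └─ 0
         │  │     │        └─ 0 *
         │  │     └─ 1 *
         │  └─ 1
         │     └─ 0
         │        └─ 1
         │           └─ 0
         │              └─ 1
         │                 └─ 1
         │                    └─ 0 *
         └─ 1 *
            ├─ 0 *
            │  ├─ 0
            │  │  └─ 0
            │  │     └─ 0
            │  │        └─ 0 *
            │  └─ 1 *
            └─ 1
               └─ 0 *
                  └─ 0
                     └─ 1
                        └─ 1
                           └─ 1 *
Counting every labelled node above: 31.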